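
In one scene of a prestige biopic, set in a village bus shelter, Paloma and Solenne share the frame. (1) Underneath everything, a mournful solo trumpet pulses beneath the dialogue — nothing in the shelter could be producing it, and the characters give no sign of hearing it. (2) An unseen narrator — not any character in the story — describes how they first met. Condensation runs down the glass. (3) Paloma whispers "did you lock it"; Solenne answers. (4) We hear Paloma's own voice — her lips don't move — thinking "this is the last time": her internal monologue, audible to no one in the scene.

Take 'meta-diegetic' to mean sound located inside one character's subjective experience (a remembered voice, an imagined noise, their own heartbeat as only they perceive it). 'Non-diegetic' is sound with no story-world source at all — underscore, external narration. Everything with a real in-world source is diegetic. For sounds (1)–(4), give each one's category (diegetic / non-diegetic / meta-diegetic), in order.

non-diegetic, non-diegetic, diegetic, meta-diegetic

(1) is non-diegetic: it has no source in the story world and no character can hear it — it's underscore.
(2) external voice-over — not a character, not heard by anyone in the scene → non-diegetic.
(3) on-screen dialogue — Paloma speaks and Solenne is there to hear → diegetic.
Sound (4): internal monologue — inside Paloma's mind, not spoken into the scene, so meta-diegetic.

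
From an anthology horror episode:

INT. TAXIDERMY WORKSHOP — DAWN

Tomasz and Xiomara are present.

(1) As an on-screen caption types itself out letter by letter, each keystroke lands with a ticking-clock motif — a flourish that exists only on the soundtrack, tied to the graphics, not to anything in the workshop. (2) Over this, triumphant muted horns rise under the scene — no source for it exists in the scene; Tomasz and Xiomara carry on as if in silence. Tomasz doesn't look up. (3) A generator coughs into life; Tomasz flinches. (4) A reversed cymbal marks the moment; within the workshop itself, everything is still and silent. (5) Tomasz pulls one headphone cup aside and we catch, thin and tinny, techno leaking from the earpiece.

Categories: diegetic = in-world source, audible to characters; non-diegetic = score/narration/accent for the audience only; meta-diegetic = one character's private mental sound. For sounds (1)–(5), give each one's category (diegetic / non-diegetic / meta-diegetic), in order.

Sound (1): the caption isn't part of the story world, so neither is the sound tied to it, so non-diegetic.
(2) score with no on-screen or off-screen source; it exists for the audience alone → non-diegetic.
Sound (3): the sound comes from a generator physically present in the location, so diegetic.
Sound (4): an editorial stinger — it belongs to the cut, not the story world, so non-diegetic.
(5) is diegetic: the earpiece is a real device on Tomasz's head — source music.

non-diegetic, non-diegetic, diegetic, non-diegetic, diegetic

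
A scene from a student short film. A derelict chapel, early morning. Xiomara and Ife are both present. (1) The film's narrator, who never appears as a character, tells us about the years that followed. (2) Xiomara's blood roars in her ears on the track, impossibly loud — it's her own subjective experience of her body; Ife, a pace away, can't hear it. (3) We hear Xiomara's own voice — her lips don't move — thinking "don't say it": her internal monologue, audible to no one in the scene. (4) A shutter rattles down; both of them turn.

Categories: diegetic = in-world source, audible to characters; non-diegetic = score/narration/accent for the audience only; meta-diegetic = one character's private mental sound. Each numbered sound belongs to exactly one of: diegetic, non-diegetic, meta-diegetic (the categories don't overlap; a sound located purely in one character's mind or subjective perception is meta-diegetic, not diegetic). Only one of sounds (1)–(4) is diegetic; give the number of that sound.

4

Sound (1): commentary laid over the scene from outside the fiction, so non-diegetic.
Sound (2): it's Xiomara's internal bodily sensation rendered as sound; only Xiomara 'hears' it, so meta-diegetic.
(3) Xiomara's thought-voice: a private mental sound no other character can hear → meta-diegetic.
Sound (4): an in-world source (a shutter); characters could hear it, so diegetic.
Only (4) is diegetic.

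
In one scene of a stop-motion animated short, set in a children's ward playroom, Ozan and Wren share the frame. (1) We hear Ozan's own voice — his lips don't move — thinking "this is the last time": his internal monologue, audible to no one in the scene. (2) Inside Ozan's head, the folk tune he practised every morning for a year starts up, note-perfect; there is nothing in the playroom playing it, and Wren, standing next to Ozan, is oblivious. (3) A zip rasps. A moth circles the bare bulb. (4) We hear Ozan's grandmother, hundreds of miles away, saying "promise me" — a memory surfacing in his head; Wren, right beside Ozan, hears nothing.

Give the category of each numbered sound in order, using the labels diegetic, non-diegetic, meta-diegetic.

meta-diegetic, meta-diegetic, diegetic, meta-diegetic

(1) internal monologue — inside Ozan's mind, not spoken into the scene → meta-diegetic.
Sound (2): the music is a memory playing inside Ozan's mind alone; no real-world source, Wren can't hear it, so meta-diegetic.
Sound (3): a zip is a real object/event in the scene's world, so diegetic.
Sound (4): it's Ozan's recollection rendered as sound; the other character can't hear it, so meta-diegetic.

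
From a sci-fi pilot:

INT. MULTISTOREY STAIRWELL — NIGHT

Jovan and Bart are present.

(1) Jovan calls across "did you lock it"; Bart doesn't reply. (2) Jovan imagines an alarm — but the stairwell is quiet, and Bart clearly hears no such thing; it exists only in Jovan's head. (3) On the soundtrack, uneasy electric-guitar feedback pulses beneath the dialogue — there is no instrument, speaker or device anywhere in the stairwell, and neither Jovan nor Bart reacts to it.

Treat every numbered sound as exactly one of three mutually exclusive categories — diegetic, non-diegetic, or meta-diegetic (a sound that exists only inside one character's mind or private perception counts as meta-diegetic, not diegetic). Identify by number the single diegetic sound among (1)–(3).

(1) is diegetic: on-screen dialogue — Jovan speaks and Bart is there to hear.
(2) the sound is imagined by Jovan; nothing in the story world is producing it and Bart can't hear it → meta-diegetic.
(3) score with no on-screen or off-screen source; it exists for the audience alone → non-diegetic.
Only (1) is diegetic.

1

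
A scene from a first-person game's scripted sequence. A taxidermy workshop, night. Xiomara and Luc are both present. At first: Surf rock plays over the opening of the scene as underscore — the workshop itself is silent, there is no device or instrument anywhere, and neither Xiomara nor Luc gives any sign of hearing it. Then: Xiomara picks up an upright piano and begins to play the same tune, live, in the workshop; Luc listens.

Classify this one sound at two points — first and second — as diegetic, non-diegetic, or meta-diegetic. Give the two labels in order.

non-diegetic, diegetic

First: no in-world source exists and no character can hear it — underscore → non-diegetic.
Second: an upright piano is now a real source in the story world and the characters hear it → diegetic.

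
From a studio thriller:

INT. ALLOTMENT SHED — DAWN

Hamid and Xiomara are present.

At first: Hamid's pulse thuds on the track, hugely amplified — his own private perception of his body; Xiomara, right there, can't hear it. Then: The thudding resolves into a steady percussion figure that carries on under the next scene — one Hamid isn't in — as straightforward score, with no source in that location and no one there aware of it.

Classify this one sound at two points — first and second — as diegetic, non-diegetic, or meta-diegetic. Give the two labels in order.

First: it's Hamid's subjective body sound, inaudible to Xiomara → meta-diegetic.
Second: detached from Hamid and playing as sourceless score over a scene he isn't in — for the audience only → non-diegetic.

meta-diegetic, non-diegetic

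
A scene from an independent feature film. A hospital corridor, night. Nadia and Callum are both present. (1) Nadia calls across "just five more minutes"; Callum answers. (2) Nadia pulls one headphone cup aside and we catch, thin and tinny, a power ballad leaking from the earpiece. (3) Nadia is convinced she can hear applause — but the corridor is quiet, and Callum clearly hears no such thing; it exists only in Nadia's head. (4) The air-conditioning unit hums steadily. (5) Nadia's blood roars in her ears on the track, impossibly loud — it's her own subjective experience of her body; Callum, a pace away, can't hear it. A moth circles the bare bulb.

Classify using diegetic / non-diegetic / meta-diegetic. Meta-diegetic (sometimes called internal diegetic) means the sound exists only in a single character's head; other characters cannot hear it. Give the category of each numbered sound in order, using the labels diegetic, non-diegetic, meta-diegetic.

(1) Nadia is a character speaking aloud in the scene → diegetic.
(2) it's leaking from a physical pair of headphones in the scene → diegetic.
Sound (3): subjective to Nadia: the corridor is silent and Callum hears nothing, so meta-diegetic.
Sound (4): it's the actual ambient sound of the location, so diegetic.
Sound (5): a subjective body sound — Nadia's private perception, inaudible to Callum, so meta-diegetic.

diegetic, diegetic, meta-diegetic, diegetic, meta-diegetic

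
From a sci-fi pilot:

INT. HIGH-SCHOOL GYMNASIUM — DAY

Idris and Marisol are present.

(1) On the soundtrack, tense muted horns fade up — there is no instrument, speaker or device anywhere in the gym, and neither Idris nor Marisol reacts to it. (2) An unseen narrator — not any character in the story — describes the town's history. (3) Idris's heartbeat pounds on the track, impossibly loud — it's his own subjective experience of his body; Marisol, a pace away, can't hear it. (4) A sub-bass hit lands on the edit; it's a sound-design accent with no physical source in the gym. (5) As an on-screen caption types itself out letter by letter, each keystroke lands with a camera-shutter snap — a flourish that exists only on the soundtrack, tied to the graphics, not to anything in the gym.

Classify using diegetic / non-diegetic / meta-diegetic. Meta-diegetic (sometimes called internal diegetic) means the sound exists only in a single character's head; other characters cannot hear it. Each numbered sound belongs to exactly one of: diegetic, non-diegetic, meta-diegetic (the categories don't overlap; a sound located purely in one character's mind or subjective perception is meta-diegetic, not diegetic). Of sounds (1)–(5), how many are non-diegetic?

4

(1) is non-diegetic: score with no on-screen or off-screen source; it exists for the audience alone.
(2) external voice-over — not a character, not heard by anyone in the scene → non-diegetic.
Sound (3): it's Idris's internal bodily sensation rendered as sound; only Idris 'hears' it, so meta-diegetic.
(4) is non-diegetic: it's a sound-design accent with no in-world source; no one in the scene can hear it.
(5) the caption isn't part of the story world, so neither is the sound tied to it → non-diegetic.
So 4 of the 5 are non-diegetic: (1), (2), (4), (5).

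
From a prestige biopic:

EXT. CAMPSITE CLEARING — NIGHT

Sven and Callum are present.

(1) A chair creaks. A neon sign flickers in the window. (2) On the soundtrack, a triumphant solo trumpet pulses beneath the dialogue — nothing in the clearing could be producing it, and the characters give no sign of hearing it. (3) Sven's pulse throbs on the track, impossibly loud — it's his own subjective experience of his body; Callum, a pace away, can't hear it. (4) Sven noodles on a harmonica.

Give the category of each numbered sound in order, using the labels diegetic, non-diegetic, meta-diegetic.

Sound (1): a chair is a real object/event in the scene's world, so diegetic.
(2) is non-diegetic: nothing in the clearing produces it and the characters don't hear it — pure soundtrack.
Sound (3): point-of-audition from inside Sven's body; not a sound in the room, so meta-diegetic.
(4) is diegetic: the instrument and the performer are both in the scene.

diegetic, non-diegetic, meta-diegetic, diegetic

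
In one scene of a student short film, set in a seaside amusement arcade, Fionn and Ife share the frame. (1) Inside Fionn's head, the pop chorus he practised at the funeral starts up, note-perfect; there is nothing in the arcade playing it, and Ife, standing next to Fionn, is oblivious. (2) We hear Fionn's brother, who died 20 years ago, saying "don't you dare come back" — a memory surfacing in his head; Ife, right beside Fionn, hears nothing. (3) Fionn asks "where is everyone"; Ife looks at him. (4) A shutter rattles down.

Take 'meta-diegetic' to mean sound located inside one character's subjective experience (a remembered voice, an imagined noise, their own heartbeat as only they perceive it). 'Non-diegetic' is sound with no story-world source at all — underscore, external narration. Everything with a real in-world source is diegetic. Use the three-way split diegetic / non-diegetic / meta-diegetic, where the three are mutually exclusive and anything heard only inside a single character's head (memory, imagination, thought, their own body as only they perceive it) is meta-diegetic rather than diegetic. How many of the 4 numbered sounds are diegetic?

(1) the music is a memory playing inside Fionn's mind alone; no real-world source, Ife can't hear it → meta-diegetic.
Sound (2): the voice is a memory playing only inside Fionn's mind; Ife can't hear it, so meta-diegetic.
(3) Fionn is a character speaking aloud in the scene → diegetic.
(4) is diegetic: a shutter is a real object/event in the scene's world.
So 2 of the 4 are diegetic: (3), (4).

2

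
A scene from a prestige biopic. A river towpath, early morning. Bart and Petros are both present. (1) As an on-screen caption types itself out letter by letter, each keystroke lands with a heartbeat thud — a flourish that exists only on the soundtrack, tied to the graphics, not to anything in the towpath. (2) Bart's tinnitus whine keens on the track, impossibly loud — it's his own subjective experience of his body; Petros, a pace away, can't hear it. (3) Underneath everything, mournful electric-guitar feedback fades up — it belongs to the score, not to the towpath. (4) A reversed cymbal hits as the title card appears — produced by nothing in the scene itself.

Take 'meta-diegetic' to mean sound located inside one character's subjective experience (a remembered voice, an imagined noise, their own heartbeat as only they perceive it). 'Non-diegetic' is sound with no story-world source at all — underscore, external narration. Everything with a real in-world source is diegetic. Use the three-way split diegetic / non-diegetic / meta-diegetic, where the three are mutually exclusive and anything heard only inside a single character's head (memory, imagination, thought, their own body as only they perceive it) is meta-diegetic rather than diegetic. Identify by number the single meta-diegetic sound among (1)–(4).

(1) is non-diegetic: it accompanies on-screen graphics, not anything inside the story world.
(2) it's Bart's internal bodily sensation rendered as sound; only Bart 'hears' it → meta-diegetic.
(3) is non-diegetic: it has no source in the story world and no character can hear it — it's underscore.
(4) nothing in the scene produces it; it's an accent added for the audience → non-diegetic.
Only (2) is meta-diegetic.

2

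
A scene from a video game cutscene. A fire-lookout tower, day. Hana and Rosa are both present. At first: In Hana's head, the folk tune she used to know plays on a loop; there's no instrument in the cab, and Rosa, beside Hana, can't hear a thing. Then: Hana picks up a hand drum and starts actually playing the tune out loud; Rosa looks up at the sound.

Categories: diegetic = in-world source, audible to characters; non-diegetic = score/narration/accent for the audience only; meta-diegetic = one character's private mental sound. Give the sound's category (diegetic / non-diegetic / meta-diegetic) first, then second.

meta-diegetic, diegetic

First: the tune exists only as Hana's private memory; Rosa can't hear it → meta-diegetic.
Second: Hana is now producing it live on a hand drum, in the room, and Rosa hears it → diegetic.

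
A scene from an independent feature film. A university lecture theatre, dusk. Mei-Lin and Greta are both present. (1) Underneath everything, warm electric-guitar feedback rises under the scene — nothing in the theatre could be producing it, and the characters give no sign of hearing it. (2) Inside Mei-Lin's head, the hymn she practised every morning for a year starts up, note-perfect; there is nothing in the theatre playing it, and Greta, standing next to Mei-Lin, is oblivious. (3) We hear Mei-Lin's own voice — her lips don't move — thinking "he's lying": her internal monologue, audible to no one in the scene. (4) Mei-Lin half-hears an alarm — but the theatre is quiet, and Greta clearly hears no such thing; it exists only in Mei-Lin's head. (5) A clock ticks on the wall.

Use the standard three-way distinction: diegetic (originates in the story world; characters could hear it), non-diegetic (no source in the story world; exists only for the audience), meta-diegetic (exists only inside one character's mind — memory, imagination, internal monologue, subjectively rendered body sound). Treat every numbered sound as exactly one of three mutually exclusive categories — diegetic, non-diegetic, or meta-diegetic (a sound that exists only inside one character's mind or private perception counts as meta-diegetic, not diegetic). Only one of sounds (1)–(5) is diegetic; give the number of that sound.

(1) it has no source in the story world and no character can hear it — it's underscore → non-diegetic.
Sound (2): remembered music, private to Mei-Lin — Greta is oblivious because it isn't in the room, so meta-diegetic.
(3) internal monologue — inside Mei-Lin's mind, not spoken into the scene → meta-diegetic.
(4) subjective to Mei-Lin: the theatre is silent and Greta hears nothing → meta-diegetic.
(5) an in-world source (a clock); characters could hear it → diegetic.
Only (5) is diegetic.

5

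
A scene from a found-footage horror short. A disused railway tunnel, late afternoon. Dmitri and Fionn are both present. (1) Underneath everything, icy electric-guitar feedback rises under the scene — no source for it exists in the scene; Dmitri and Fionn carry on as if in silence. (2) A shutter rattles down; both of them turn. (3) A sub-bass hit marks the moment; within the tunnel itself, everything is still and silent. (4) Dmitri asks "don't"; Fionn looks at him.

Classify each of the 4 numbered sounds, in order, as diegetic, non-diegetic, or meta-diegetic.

non-diegetic, diegetic, non-diegetic, diegetic

(1) it has no source in the story world and no character can hear it — it's underscore → non-diegetic.
(2) a shutter is a real object/event in the scene's world → diegetic.
Sound (3): nothing in the scene produces it; it's an accent added for the audience, so non-diegetic.
(4) spoken by a character present in the story world → diegetic.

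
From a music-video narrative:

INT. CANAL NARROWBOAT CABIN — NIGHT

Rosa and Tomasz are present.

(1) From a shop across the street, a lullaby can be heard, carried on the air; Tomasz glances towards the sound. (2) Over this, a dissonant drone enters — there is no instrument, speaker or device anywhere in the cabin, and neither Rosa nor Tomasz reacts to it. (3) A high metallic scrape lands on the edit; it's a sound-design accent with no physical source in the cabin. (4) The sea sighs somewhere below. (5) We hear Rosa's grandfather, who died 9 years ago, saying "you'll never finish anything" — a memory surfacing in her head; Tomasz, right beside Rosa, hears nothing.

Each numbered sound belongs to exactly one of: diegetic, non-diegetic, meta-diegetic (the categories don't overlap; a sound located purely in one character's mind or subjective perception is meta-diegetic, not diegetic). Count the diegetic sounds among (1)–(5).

2

(1) is diegetic: the music has an off-screen but real-world source and a character hears it.
(2) it has no source in the story world and no character can hear it — it's underscore → non-diegetic.
Sound (3): an editorial stinger — it belongs to the cut, not the story world, so non-diegetic.
Sound (4): it's the actual ambient sound of the location, so diegetic.
(5) is meta-diegetic: it's Rosa's recollection rendered as sound; the other character can't hear it.
So 2 of the 5 are diegetic: (1), (4).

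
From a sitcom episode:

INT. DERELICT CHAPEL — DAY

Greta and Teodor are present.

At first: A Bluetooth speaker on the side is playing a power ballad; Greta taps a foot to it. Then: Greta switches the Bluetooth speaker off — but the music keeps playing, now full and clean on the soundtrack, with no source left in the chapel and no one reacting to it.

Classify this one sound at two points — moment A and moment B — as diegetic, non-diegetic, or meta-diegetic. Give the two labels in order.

diegetic, non-diegetic

Moment A: a Bluetooth speaker is a real in-scene source and Greta reacts to it → diegetic.
Moment B: there is no longer any in-world source and no one can hear it — it has become underscore → non-diegetic.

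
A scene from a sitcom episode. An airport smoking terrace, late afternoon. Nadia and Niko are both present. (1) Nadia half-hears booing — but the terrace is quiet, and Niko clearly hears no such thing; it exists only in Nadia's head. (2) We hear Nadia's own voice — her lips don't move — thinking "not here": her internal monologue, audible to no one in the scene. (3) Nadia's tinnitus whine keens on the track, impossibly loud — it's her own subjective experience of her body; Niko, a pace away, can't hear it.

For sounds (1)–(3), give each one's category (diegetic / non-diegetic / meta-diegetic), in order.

(1) is meta-diegetic: Nadia alone 'hears' it — an imagined sound, not present in the space.
Sound (2): internal monologue — inside Nadia's mind, not spoken into the scene, so meta-diegetic.
(3) it's Nadia's internal bodily sensation rendered as sound; only Nadia 'hears' it → meta-diegetic.

meta-diegetic, meta-diegetic, meta-diegetic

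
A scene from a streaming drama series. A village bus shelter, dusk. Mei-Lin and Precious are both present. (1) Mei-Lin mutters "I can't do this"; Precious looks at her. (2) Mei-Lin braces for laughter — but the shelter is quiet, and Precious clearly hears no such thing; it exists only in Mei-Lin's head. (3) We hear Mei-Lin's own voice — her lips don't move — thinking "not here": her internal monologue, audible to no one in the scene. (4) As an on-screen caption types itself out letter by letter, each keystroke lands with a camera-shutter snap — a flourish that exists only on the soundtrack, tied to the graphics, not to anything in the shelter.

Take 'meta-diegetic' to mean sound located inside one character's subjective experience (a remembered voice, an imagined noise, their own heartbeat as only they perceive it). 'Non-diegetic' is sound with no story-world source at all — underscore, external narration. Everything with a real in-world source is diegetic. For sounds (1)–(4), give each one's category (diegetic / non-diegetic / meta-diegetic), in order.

Sound (1): Mei-Lin is a character speaking aloud in the scene, so diegetic.
(2) the sound is imagined by Mei-Lin; nothing in the story world is producing it and Precious can't hear it → meta-diegetic.
(3) is meta-diegetic: it's Mei-Lin's unspoken thought, heard only by the audience via her subjectivity.
Sound (4): sound married to a title/caption — outside the diegesis by definition, so non-diegetic.

diegetic, meta-diegetic, meta-diegetic, non-diegetic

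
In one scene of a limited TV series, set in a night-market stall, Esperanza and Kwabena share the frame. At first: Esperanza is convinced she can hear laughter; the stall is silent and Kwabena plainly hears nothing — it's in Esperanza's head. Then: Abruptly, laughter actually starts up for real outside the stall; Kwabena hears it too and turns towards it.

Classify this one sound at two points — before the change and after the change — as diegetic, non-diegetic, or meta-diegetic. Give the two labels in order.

Before the change: only Esperanza 'hears' it — imagined, in her mind → meta-diegetic.
After the change: now there's a real external source and Kwabena hears it too — in the story world → diegetic.

meta-diegetic, diegetic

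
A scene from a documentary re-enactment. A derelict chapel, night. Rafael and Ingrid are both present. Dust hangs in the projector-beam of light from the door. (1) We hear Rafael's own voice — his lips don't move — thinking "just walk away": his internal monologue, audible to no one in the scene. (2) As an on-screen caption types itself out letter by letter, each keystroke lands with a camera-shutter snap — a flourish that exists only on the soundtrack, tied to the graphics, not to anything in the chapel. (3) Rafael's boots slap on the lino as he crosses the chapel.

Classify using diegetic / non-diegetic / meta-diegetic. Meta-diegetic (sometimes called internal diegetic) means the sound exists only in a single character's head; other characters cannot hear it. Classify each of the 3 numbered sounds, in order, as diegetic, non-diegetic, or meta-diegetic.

Sound (1): Rafael's thought-voice: a private mental sound no other character can hear, so meta-diegetic.
Sound (2): the caption isn't part of the story world, so neither is the sound tied to it, so non-diegetic.
(3) Rafael's footsteps are produced in the story world → diegetic.

meta-diegetic, non-diegetic, diegetic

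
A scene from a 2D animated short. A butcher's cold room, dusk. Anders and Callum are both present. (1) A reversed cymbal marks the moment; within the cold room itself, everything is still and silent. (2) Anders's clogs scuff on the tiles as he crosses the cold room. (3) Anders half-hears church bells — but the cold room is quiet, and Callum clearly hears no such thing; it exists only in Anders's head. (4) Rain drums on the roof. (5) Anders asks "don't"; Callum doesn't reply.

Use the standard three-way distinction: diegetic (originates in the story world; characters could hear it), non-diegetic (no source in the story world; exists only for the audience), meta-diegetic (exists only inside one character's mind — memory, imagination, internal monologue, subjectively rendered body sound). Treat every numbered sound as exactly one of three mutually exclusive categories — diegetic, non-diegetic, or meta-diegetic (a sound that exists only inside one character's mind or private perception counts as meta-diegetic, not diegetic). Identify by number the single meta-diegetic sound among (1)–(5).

(1) it's a sound-design accent with no in-world source; no one in the scene can hear it → non-diegetic.
Sound (2): it's the physical sound of Anders moving in the space, so diegetic.
Sound (3): Anders alone 'hears' it — an imagined sound, not present in the space, so meta-diegetic.
(4) is diegetic: it's the actual ambient sound of the location.
(5) is diegetic: on-screen dialogue — Anders speaks and Callum is there to hear.
Only (3) is meta-diegetic.

3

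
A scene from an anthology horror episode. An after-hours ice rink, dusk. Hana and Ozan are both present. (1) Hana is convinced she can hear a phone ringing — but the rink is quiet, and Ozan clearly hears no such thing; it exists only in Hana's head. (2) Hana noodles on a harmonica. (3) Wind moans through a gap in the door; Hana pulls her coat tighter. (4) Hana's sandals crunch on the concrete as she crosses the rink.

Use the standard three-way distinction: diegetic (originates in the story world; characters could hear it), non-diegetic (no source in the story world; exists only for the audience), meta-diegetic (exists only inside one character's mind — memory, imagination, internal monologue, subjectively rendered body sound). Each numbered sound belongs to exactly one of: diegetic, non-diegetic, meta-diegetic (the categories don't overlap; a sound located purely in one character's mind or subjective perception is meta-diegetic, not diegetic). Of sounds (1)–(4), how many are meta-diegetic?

1

(1) subjective to Hana: the rink is silent and Ozan hears nothing → meta-diegetic.
(2) is diegetic: the instrument and the performer are both in the scene.
(3) is diegetic: it's the actual ambient sound of the location.
(4) is diegetic: Hana's footsteps are produced in the story world.
So 1 of the 4 is meta-diegetic: (1).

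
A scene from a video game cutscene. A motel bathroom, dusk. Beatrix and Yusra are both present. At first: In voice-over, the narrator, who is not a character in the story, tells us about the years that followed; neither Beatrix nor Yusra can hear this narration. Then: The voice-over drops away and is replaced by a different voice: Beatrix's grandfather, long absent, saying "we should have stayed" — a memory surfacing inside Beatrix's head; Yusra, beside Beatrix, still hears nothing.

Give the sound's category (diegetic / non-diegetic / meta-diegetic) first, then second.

non-diegetic, meta-diegetic

First: the external narrator addresses only the audience — outside the story world → non-diegetic.
Second: the replacement voice is a memory inside Beatrix's mind specifically → meta-diegetic.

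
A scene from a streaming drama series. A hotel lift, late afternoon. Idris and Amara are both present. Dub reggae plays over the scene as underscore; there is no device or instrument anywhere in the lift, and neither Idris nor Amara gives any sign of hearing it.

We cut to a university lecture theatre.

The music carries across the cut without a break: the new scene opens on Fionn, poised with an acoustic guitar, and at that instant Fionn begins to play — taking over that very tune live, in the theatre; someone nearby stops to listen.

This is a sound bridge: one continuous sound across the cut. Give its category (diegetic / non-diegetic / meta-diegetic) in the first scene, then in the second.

Scene one: there's no in-world source anywhere and no character hears it — underscore for the audience only → non-diegetic.
Scene two: from the moment Fionn starts playing, the tune is being performed on an acoustic guitar inside the story world and another character hears it → diegetic.

non-diegetic, diegetic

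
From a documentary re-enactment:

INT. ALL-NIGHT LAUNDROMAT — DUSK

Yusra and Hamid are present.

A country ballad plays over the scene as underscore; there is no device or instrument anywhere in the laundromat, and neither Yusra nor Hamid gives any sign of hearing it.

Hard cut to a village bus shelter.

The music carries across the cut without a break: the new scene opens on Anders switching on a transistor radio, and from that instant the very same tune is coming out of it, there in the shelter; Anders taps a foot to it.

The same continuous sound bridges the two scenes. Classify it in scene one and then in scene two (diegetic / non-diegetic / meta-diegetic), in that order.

non-diegetic, diegetic

Scene one: there's no in-world source anywhere and no character hears it — underscore for the audience only → non-diegetic.
Scene two: once Anders turns on a transistor radio, the music has a real source in the story world and Anders reacts to it → diegetic.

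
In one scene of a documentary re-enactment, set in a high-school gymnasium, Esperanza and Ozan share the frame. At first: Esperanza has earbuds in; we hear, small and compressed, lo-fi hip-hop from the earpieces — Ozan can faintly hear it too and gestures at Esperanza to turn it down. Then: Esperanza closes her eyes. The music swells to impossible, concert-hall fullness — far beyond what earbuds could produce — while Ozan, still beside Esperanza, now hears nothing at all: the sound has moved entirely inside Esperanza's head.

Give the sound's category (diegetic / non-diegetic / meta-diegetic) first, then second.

First: the earbuds are a physical source both characters can hear → diegetic.
Second: the music now exists only as Esperanza's subjective experience; Ozan can no longer hear it → meta-diegetic.

diegetic, meta-diegetic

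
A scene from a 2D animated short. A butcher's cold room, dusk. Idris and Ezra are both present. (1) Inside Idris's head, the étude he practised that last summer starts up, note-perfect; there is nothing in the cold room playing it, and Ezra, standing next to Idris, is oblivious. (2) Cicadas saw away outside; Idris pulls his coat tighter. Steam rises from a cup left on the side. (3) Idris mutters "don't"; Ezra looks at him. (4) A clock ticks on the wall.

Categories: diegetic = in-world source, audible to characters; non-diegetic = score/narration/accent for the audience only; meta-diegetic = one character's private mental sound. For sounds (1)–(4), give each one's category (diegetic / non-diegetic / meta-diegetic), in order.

meta-diegetic, diegetic, diegetic, diegetic

(1) is meta-diegetic: remembered music, private to Idris — Ezra is oblivious because it isn't in the room.
Sound (2): cicadas is part of the location's real environment, so diegetic.
Sound (3): spoken by a character present in the story world, so diegetic.
(4) an in-world source (a clock); characters could hear it → diegetic.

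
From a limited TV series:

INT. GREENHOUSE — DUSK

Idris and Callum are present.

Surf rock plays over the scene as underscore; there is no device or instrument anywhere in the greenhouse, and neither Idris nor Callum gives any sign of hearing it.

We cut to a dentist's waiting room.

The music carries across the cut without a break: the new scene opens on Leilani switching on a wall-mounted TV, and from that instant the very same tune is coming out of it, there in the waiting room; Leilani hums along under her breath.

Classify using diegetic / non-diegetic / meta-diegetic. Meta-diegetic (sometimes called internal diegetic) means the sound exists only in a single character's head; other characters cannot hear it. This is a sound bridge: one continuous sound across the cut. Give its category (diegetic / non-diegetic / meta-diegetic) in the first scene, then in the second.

non-diegetic, diegetic

Scene one: there's no in-world source anywhere and no character hears it — underscore for the audience only → non-diegetic.
Scene two: once Leilani turns on a wall-mounted TV, the music has a real source in the story world and Leilani reacts to it → diegetic.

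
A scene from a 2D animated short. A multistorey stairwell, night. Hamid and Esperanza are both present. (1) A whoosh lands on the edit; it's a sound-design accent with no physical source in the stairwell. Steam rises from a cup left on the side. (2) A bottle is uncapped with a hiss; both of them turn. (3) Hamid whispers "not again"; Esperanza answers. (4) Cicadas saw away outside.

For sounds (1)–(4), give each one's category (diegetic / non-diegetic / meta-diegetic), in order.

(1) is non-diegetic: nothing in the scene produces it; it's an accent added for the audience.
(2) an in-world source (a bottle); characters could hear it → diegetic.
Sound (3): on-screen dialogue — Hamid speaks and Esperanza is there to hear, so diegetic.
(4) ambient/room sound belonging to the story's physical space → diegetic.

non-diegetic, diegetic, diegetic, diegetic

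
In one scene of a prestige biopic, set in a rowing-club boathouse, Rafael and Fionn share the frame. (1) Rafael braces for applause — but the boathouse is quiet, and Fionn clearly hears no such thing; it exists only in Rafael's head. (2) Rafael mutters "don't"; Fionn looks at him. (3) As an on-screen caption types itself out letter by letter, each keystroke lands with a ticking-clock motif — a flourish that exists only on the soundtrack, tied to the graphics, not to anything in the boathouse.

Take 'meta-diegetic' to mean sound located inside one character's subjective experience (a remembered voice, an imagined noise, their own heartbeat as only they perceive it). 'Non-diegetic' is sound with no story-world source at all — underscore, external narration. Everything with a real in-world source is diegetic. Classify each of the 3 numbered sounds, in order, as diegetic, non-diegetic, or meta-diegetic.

meta-diegetic, diegetic, non-diegetic

Sound (1): Rafael alone 'hears' it — an imagined sound, not present in the space, so meta-diegetic.
(2) spoken by a character present in the story world → diegetic.
(3) the caption isn't part of the story world, so neither is the sound tied to it → non-diegetic.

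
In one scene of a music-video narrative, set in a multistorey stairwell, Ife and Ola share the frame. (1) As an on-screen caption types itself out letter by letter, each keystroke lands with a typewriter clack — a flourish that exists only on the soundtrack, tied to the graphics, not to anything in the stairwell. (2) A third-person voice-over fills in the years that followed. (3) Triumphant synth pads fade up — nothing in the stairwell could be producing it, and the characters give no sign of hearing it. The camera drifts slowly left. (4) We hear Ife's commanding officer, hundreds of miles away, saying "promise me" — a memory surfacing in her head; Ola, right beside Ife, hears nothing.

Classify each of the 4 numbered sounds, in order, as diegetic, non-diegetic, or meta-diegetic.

(1) is non-diegetic: the caption isn't part of the story world, so neither is the sound tied to it.
(2) is non-diegetic: the narrator exists outside the story world, addressing only the audience.
(3) is non-diegetic: score with no on-screen or off-screen source; it exists for the audience alone.
Sound (4): the voice is a memory playing only inside Ife's mind; Ola can't hear it, so meta-diegetic.

non-diegetic, non-diegetic, non-diegetic, meta-diegetic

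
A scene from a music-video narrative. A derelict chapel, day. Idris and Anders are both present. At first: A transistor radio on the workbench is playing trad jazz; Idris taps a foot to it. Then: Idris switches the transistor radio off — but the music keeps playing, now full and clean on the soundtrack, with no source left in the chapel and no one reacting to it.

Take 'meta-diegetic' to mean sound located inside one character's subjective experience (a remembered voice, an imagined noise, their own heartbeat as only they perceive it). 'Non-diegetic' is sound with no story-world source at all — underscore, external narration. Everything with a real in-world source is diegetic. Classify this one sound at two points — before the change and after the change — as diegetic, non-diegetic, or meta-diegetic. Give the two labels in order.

Before the change: a transistor radio is a real in-scene source and Idris reacts to it → diegetic.
After the change: there is no longer any in-world source and no one can hear it — it has become underscore → non-diegetic.

diegetic, non-diegetic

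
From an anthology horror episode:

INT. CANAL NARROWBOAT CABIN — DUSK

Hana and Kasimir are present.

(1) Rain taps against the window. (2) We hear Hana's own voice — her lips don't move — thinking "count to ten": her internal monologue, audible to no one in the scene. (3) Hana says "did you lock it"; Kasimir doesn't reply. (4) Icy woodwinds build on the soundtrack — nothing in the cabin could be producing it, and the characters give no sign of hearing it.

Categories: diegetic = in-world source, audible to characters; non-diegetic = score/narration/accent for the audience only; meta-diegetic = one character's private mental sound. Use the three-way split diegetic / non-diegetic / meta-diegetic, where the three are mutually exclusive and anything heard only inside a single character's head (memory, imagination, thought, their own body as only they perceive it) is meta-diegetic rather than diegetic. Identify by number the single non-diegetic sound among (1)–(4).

(1) is diegetic: it's the actual ambient sound of the location.
(2) Hana's thought-voice: a private mental sound no other character can hear → meta-diegetic.
Sound (3): on-screen dialogue — Hana speaks and Kasimir is there to hear, so diegetic.
Sound (4): it has no source in the story world and no character can hear it — it's underscore, so non-diegetic.
Only (4) is non-diegetic.

4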